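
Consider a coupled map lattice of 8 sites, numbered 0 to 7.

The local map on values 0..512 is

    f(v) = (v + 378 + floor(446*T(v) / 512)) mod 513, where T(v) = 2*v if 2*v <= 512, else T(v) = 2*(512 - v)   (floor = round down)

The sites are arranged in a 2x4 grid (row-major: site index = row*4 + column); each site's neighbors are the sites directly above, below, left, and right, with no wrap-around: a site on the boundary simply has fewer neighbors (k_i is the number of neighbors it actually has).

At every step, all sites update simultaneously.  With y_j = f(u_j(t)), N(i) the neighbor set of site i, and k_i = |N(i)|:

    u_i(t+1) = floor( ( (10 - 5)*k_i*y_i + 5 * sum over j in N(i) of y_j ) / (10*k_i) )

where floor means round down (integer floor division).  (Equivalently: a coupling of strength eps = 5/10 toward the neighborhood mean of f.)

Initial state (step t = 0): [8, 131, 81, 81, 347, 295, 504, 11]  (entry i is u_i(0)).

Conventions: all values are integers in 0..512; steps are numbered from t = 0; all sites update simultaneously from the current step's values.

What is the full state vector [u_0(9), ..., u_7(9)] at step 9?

Simulating step by step:
t=0: [8, 131, 81, 81, 347, 295, 504, 11]
t=1: [380, 197, 159, 167, 355, 196, 277, 321]
t=2: [461, 398, 278, 237, 465, 357, 137, 92]
t=3: [425, 387, 135, 39, 432, 431, 227, 118]
t=4: [446, 420, 357, 347, 437, 450, 386, 336]
t=5: [431, 445, 481, 499, 428, 436, 472, 495]
t=6: [434, 424, 403, 390, 437, 428, 406, 392]
t=7: [435, 442, 455, 464, 434, 441, 454, 463]
t=8: [432, 427, 419, 414, 432, 428, 420, 414]
t=9: [437, 440, 445, 448, 436, 439, 444, 448]

Answer: [437, 440, 445, 448, 436, 439, 444, 448]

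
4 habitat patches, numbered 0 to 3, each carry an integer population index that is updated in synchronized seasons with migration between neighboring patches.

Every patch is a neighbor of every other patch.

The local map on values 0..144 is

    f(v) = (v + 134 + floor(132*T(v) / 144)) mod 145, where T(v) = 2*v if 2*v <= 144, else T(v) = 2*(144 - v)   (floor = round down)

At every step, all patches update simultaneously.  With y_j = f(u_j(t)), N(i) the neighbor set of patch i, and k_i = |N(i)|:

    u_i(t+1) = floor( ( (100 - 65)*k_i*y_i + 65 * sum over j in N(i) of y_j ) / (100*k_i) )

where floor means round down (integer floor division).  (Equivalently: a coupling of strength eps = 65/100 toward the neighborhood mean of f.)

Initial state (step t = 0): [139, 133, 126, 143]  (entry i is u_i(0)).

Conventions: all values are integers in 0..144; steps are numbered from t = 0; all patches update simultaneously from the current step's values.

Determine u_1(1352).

Simulating step by step:
t=0: [139, 133, 126, 143]
t=1: [108, 108, 90, 107]
t=2: [21, 21, 23, 21]
t=3: [49, 49, 50, 49]
t=4: [127, 127, 128, 127]
t=5: [1, 1, 1, 1]
t=6: [136, 136, 136, 136]
t=7: [139, 139, 139, 139]
t=8: [137, 137, 137, 137]
t=9: [138, 138, 138, 138]
t=10: [138, 138, 138, 138]

Answer: u_1(1352) = 138
Key observation: The state at step 9, [138, 138, 138, 138], reappears at step 10: the system is in a cycle of period 1 from step 9 on.  Therefore the state at step 1352 equals the state at step 9 + ((1352 - 9) mod 1) = 9, which is [138, 138, 138, 138].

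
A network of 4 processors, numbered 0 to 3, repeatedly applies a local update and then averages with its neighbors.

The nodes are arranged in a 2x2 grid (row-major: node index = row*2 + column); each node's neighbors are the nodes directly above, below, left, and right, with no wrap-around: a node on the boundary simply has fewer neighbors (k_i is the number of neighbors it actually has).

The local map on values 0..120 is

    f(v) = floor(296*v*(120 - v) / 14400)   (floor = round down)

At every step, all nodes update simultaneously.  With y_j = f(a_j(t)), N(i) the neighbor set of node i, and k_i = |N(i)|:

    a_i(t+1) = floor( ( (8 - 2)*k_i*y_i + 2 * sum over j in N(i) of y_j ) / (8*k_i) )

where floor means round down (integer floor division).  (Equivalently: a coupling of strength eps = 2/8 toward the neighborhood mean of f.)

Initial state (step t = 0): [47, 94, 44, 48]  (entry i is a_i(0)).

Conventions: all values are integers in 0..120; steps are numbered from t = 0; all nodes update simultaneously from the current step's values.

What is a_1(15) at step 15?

Answer: a_1(15) = 71

Derivation:
t=0: [47, 94, 44, 48]
t=1: [67, 55, 68, 68]
t=2: [72, 72, 72, 72]
t=3: [71, 71, 71, 71]
t=4: [71, 71, 71, 71]
t=5: [71, 71, 71, 71]
t=6: [71, 71, 71, 71]
t=7: [71, 71, 71, 71]
t=8: [71, 71, 71, 71]
t=9: [71, 71, 71, 71]
t=10: [71, 71, 71, 71]
t=11: [71, 71, 71, 71]
t=12: [71, 71, 71, 71]
t=13: [71, 71, 71, 71]
t=14: [71, 71, 71, 71]
t=15: [71, 71, 71, 71]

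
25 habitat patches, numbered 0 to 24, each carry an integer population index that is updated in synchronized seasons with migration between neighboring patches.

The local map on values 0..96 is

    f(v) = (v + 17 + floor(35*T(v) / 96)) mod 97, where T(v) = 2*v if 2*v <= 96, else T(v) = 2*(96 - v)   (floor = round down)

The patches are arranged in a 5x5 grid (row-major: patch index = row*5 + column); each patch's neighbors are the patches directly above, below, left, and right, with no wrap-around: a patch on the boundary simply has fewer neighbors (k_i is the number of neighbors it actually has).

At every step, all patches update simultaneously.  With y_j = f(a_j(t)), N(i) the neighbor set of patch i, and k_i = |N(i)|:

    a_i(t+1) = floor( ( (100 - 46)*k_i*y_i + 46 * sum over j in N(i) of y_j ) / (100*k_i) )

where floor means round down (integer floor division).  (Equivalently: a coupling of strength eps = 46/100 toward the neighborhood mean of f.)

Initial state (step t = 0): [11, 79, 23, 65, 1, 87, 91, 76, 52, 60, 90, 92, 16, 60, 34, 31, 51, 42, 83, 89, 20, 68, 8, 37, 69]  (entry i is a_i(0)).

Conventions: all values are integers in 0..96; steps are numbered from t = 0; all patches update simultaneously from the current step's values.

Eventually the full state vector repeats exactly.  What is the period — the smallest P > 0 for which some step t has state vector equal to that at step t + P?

Simulating step by step:
t=0: [11, 79, 23, 65, 1, 87, 91, 76, 52, 60, 90, 92, 16, 60, 34, 31, 51, 42, 83, 89, 20, 68, 8, 37, 69]
t=1: [24, 22, 34, 15, 12, 16, 13, 18, 5, 18, 22, 16, 37, 18, 44, 48, 22, 58, 28, 22, 45, 17, 43, 50, 25]
t=2: [54, 56, 62, 43, 40, 47, 43, 51, 34, 49, 43, 50, 59, 56, 73, 32, 40, 36, 47, 63, 62, 61, 57, 34, 45]
t=3: [3, 18, 18, 74, 68, 29, 50, 21, 52, 27, 60, 33, 13, 13, 7, 66, 64, 53, 19, 19, 21, 18, 27, 55, 69]
t=4: [38, 37, 42, 14, 21, 40, 29, 39, 21, 40, 25, 46, 40, 34, 38, 13, 19, 20, 37, 39, 41, 44, 42, 20, 16]
t=5: [82, 79, 79, 52, 57, 78, 75, 79, 61, 75, 66, 81, 81, 75, 81, 51, 58, 62, 73, 76, 77, 84, 77, 60, 54]
t=6: [11, 11, 9, 5, 5, 10, 10, 10, 7, 8, 7, 9, 10, 9, 10, 4, 6, 7, 8, 9, 8, 10, 9, 6, 5]
t=7: [35, 35, 31, 26, 26, 33, 34, 33, 29, 29, 29, 31, 32, 31, 32, 25, 28, 29, 30, 30, 29, 32, 31, 27, 27]
t=8: [76, 75, 70, 63, 62, 73, 74, 72, 67, 66, 67, 69, 71, 69, 70, 62, 66, 67, 67, 67, 66, 69, 68, 64, 64]
t=9: [9, 9, 8, 7, 6, 9, 9, 8, 7, 7, 7, 8, 8, 8, 7, 6, 7, 8, 7, 7, 7, 7, 7, 7, 7]
t=10: [32, 31, 30, 28, 27, 31, 31, 30, 29, 28, 29, 30, 30, 29, 29, 27, 29, 29, 29, 29, 28, 29, 29, 29, 29]
t=11: [71, 70, 67, 65, 63, 69, 69, 68, 66, 65, 67, 68, 67, 67, 66, 64, 66, 67, 67, 67, 65, 66, 67, 67, 67]
t=12: [8, 8, 7, 7, 7, 8, 8, 7, 7, 7, 7, 7, 8, 7, 7, 7, 7, 7, 8, 7, 7, 7, 7, 8, 8]
t=13: [30, 29, 29, 29, 29, 29, 29, 29, 29, 29, 29, 29, 29, 29, 29, 29, 29, 29, 29, 29, 29, 29, 29, 29, 29]
t=14: [67, 67, 67, 67, 67, 67, 67, 67, 67, 67, 67, 67, 67, 67, 67, 67, 67, 67, 67, 67, 67, 67, 67, 67, 67]
t=15: [8, 8, 8, 8, 8, 8, 8, 8, 8, 8, 8, 8, 8, 8, 8, 8, 8, 8, 8, 8, 8, 8, 8, 8, 8]
t=16: [30, 30, 30, 30, 30, 30, 30, 30, 30, 30, 30, 30, 30, 30, 30, 30, 30, 30, 30, 30, 30, 30, 30, 30, 30]
t=17: [68, 68, 68, 68, 68, 68, 68, 68, 68, 68, 68, 68, 68, 68, 68, 68, 68, 68, 68, 68, 68, 68, 68, 68, 68]
t=18: [8, 8, 8, 8, 8, 8, 8, 8, 8, 8, 8, 8, 8, 8, 8, 8, 8, 8, 8, 8, 8, 8, 8, 8, 8]

Answer: 3
Key observation: The state at step 15, [8, 8, 8, 8, 8, 8, 8, 8, 8, 8, 8, 8, 8, 8, 8, 8, 8, 8, 8, 8, 8, 8, 8, 8, 8], reappears at step 18 — and no state repeats earlier — so the cycle the system enters has period 3.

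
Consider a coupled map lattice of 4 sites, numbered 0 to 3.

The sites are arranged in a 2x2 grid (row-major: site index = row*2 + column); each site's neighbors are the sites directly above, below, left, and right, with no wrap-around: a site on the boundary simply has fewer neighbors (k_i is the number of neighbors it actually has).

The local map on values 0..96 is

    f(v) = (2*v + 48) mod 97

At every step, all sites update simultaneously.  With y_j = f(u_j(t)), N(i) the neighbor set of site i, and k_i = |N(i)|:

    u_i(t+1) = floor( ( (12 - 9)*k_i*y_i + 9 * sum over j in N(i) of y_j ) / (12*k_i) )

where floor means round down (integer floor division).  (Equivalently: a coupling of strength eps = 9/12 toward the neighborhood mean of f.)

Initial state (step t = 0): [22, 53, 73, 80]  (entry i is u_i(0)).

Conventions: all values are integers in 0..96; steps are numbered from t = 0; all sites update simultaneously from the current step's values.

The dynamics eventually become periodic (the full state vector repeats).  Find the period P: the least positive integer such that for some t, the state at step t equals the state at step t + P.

Simulating step by step:
t=0: [22, 53, 73, 80]
t=1: [44, 54, 39, 24]
t=2: [42, 65, 57, 57]
t=3: [63, 57, 53, 71]
t=4: [65, 80, 78, 69]
t=5: [29, 67, 66, 31]
t=6: [65, 29, 29, 66]
t=7: [27, 63, 63, 27]
t=8: [59, 23, 23, 59]
t=9: [87, 75, 75, 87]
t=10: [10, 22, 22, 10]
t=11: [86, 74, 74, 86]
t=12: [8, 20, 20, 8]
t=13: [82, 70, 70, 82]
t=14: [72, 36, 36, 72]
t=15: [41, 77, 77, 41]
t=16: [14, 26, 26, 14]
t=17: [21, 57, 57, 21]
t=18: [71, 83, 83, 71]
t=19: [38, 74, 74, 38]
t=20: [8, 20, 20, 8]

Answer: 8
Key observation: The state at step 12, [8, 20, 20, 8], reappears at step 20 — and no state repeats earlier — so the cycle the system enters has period 8.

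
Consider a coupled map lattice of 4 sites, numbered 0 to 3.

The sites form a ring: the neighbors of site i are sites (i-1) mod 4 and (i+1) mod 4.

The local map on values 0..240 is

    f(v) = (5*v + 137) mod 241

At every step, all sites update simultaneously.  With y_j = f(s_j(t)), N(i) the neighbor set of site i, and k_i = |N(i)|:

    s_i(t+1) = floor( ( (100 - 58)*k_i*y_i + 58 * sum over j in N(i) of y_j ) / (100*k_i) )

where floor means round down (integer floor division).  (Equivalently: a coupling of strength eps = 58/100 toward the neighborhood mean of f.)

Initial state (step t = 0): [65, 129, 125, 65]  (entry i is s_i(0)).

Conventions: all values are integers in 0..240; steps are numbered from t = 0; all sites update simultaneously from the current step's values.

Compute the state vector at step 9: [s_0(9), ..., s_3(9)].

Answer: [112, 88, 86, 105]

Derivation:
t=0: [65, 129, 125, 65]
t=1: [174, 100, 97, 168]
t=2: [66, 118, 107, 58]
t=3: [150, 122, 134, 198]
t=4: [123, 82, 89, 140]
t=5: [64, 64, 93, 85]
t=6: [176, 188, 136, 131]
t=7: [75, 90, 92, 71]
t=8: [45, 86, 81, 46]
t=9: [112, 88, 86, 105]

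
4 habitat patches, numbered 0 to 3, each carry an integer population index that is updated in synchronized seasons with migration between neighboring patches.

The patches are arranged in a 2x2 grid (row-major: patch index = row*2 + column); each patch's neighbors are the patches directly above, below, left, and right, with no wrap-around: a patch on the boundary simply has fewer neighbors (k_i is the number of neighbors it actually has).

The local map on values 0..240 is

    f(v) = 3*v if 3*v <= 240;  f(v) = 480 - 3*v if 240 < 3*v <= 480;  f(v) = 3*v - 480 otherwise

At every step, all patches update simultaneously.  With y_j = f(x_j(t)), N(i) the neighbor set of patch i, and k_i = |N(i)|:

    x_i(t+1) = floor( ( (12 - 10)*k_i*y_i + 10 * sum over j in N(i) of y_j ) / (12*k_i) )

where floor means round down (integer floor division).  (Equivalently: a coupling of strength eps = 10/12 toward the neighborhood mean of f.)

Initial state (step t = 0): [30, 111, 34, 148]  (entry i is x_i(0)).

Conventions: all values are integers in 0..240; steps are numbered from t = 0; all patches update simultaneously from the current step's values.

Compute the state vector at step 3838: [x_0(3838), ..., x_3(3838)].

Answer: [80, 16, 16, 80]
Key observation: The state at step 16, [160, 224, 224, 160], reappears at step 20: the system is in a cycle of period 4 from step 16 on.  Therefore the state at step 3838 equals the state at step 16 + ((3838 - 16) mod 4) = 18, which is [80, 16, 16, 80].

Derivation:
t=0: [30, 111, 34, 148]
t=1: [118, 77, 69, 109]
t=2: [203, 154, 150, 208]
t=3: [41, 116, 118, 44]
t=4: [128, 128, 127, 129]
t=5: [97, 94, 95, 96]
t=6: [195, 191, 191, 195]
t=7: [95, 103, 103, 95]
t=8: [175, 191, 191, 175]
t=9: [85, 53, 53, 85]
t=10: [170, 214, 214, 170]
t=11: [140, 52, 52, 140]
t=12: [140, 76, 76, 140]
t=13: [200, 88, 88, 200]
t=14: [200, 136, 136, 200]
t=15: [80, 112, 112, 80]
t=16: [160, 224, 224, 160]
t=17: [160, 32, 32, 160]
t=18: [80, 16, 16, 80]
t=19: [80, 208, 208, 80]
t=20: [160, 224, 224, 160]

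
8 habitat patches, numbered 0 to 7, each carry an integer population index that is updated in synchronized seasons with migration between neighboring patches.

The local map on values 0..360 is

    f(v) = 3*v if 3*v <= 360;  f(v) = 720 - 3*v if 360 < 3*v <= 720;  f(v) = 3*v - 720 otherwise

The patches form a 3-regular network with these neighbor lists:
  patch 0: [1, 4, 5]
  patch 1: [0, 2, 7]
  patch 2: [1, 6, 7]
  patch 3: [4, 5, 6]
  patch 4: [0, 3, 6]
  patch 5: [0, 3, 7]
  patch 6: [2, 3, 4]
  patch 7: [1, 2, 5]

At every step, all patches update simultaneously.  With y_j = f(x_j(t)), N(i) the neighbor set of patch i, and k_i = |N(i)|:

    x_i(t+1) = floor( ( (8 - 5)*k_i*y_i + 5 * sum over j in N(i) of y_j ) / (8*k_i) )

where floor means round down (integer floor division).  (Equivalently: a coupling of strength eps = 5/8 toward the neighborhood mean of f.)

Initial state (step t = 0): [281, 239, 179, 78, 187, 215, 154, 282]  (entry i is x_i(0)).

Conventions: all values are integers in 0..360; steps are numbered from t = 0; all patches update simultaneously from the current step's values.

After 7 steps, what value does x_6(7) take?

Answer: x_6(7) = 303

Derivation:
t=0: [281, 239, 179, 78, 187, 215, 154, 282]
t=1: [95, 91, 149, 190, 187, 128, 216, 101]
t=2: [266, 281, 237, 174, 165, 279, 148, 297]
t=3: [126, 99, 122, 203, 199, 137, 193, 116]
t=4: [280, 328, 296, 161, 169, 282, 175, 330]
t=5: [170, 215, 214, 200, 194, 177, 201, 217]
t=6: [162, 102, 83, 137, 144, 154, 113, 97]
t=7: [265, 276, 288, 300, 291, 270, 303, 278]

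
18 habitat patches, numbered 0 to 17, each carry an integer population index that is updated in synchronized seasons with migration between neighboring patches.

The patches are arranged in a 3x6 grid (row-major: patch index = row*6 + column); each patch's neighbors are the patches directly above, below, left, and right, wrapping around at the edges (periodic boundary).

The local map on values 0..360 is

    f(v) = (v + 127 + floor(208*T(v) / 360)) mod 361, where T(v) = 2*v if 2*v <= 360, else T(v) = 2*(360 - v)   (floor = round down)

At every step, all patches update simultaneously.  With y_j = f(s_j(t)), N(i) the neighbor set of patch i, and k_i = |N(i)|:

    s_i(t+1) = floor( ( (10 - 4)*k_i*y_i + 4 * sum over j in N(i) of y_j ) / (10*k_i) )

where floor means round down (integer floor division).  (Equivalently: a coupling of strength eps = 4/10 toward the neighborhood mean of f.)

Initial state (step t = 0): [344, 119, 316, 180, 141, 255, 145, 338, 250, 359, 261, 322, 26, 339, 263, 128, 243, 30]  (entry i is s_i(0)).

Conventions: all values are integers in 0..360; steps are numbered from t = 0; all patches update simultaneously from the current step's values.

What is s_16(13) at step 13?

Simulating step by step:
t=0: [344, 119, 316, 180, 141, 255, 145, 338, 250, 359, 261, 322, 26, 339, 263, 128, 243, 30]
t=1: [119, 65, 125, 129, 99, 137, 103, 114, 138, 123, 131, 133, 162, 124, 129, 81, 130, 174]
t=2: [92, 170, 62, 97, 223, 92, 229, 77, 49, 64, 75, 91, 123, 63, 69, 197, 110, 112]
t=3: [258, 193, 253, 283, 183, 275, 184, 252, 248, 259, 246, 270, 92, 230, 255, 178, 61, 72]
t=4: [161, 147, 142, 140, 159, 155, 166, 144, 142, 141, 155, 155, 267, 163, 143, 157, 227, 255]
t=5: [112, 87, 72, 75, 106, 106, 116, 85, 72, 75, 102, 106, 133, 107, 80, 98, 133, 133]
t=6: [77, 284, 287, 299, 317, 289, 82, 282, 287, 298, 312, 289, 74, 311, 305, 295, 140, 112]
t=7: [261, 152, 136, 135, 126, 139, 267, 153, 136, 135, 126, 140, 245, 149, 134, 128, 81, 66]
t=8: [128, 94, 61, 53, 68, 90, 128, 94, 61, 53, 68, 91, 149, 90, 57, 71, 219, 219]
t=9: [102, 292, 262, 249, 262, 271, 102, 292, 262, 249, 262, 272, 107, 292, 261, 255, 185, 176]
t=10: [305, 157, 140, 142, 142, 160, 305, 157, 140, 142, 142, 160, 311, 158, 140, 143, 148, 165]
t=11: [128, 103, 71, 71, 77, 109, 128, 103, 71, 71, 77, 109, 129, 104, 71, 74, 84, 116]
t=12: [68, 311, 286, 281, 263, 34, 68, 311, 286, 281, 263, 34, 71, 312, 287, 286, 273, 44]
t=13: [252, 147, 136, 138, 146, 203, 252, 147, 136, 138, 146, 203, 258, 148, 136, 137, 147, 214]

Answer: s_16(13) = 147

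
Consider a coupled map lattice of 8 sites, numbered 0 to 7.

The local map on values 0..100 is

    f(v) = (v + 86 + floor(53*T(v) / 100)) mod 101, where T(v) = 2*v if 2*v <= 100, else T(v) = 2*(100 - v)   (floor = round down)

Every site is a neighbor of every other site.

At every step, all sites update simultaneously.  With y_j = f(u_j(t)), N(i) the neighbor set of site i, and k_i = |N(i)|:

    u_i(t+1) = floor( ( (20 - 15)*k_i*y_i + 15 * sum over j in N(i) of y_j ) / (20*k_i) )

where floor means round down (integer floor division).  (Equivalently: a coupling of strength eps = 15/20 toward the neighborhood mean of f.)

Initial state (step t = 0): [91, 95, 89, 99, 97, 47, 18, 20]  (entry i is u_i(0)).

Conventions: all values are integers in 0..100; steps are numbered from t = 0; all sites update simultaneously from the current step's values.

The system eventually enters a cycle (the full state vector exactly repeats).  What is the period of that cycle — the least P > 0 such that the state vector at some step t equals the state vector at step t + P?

Simulating step by step:
t=0: [91, 95, 89, 99, 97, 47, 18, 20]
t=1: [71, 71, 71, 71, 71, 70, 62, 63]
t=2: [86, 86, 86, 86, 86, 86, 86, 86]
t=3: [85, 85, 85, 85, 85, 85, 85, 85]
t=4: [85, 85, 85, 85, 85, 85, 85, 85]

Answer: 1
Key observation: The state at step 3, [85, 85, 85, 85, 85, 85, 85, 85], reappears at step 4 — and no state repeats earlier — so the cycle the system enters has period 1.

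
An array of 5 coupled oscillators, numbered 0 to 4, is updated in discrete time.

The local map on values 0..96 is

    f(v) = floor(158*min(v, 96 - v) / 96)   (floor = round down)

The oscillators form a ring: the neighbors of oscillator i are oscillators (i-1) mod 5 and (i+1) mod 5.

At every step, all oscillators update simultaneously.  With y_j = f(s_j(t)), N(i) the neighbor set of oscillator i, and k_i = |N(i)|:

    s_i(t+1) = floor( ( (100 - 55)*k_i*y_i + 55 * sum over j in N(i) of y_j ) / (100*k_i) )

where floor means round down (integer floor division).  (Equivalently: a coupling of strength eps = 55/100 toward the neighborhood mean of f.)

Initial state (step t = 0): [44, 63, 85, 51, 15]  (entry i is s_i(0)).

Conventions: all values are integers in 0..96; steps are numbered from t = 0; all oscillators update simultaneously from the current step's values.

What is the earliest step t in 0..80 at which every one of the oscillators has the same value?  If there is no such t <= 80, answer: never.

Simulating step by step:
t=0: [44, 63, 85, 51, 15]  (not all equal)
t=1: [53, 49, 43, 44, 50]  (not all equal)
t=2: [73, 73, 72, 72, 72]  (not all equal)
t=3: [37, 37, 38, 39, 38]  (not all equal)
t=4: [60, 60, 62, 62, 62]  (not all equal)
t=5: [57, 57, 56, 55, 56]  (not all equal)
t=6: [64, 64, 65, 65, 65]  (not all equal)
t=7: [51, 51, 51, 51, 51]  (all equal)

Answer: 7
Key observation: Synchronization is absorbing here: once all oscillators are equal they stay equal, and step 7 is the first all-equal step.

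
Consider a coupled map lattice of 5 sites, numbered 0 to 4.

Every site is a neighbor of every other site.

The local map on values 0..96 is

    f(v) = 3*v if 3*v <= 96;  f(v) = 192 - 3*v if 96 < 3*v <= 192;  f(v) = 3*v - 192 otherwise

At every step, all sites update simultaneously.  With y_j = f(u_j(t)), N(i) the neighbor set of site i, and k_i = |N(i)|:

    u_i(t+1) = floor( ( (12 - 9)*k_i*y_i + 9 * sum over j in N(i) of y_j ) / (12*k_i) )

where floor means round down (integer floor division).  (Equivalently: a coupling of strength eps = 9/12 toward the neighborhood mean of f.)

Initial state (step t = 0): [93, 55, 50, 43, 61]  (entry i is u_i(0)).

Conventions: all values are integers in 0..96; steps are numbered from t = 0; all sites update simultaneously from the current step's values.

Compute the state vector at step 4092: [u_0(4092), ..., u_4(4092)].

Answer: [72, 72, 72, 72, 72]
Key observation: The state at step 3, [24, 24, 24, 24, 24], reappears at step 5: the system is in a cycle of period 2 from step 3 on.  Therefore the state at step 4092 equals the state at step 3 + ((4092 - 3) mod 2) = 4, which is [72, 72, 72, 72, 72].

Derivation:
t=0: [93, 55, 50, 43, 61]
t=1: [48, 44, 45, 46, 43]
t=2: [55, 56, 56, 56, 56]
t=3: [24, 24, 24, 24, 24]
t=4: [72, 72, 72, 72, 72]
t=5: [24, 24, 24, 24, 24]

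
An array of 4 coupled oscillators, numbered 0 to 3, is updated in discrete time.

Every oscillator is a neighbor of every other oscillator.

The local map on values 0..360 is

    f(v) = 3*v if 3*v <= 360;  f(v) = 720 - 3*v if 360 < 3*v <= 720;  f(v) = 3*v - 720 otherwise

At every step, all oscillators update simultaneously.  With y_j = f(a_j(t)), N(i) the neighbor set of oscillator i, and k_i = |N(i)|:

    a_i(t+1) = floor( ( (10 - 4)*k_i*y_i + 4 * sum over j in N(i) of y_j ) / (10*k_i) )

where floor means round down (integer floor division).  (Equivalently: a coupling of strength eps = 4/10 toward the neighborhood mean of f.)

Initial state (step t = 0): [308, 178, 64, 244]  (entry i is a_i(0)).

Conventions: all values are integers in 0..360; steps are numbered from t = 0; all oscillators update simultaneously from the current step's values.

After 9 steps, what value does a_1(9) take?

Simulating step by step:
t=0: [308, 178, 64, 244]
t=1: [174, 166, 168, 84]
t=2: [210, 222, 219, 236]
t=3: [71, 54, 58, 34]
t=4: [186, 162, 168, 134]
t=5: [199, 233, 224, 272]
t=6: [95, 48, 60, 83]
t=7: [247, 181, 198, 230]
t=8: [57, 129, 106, 61]
t=9: [213, 289, 282, 219]

Answer: a_1(9) = 289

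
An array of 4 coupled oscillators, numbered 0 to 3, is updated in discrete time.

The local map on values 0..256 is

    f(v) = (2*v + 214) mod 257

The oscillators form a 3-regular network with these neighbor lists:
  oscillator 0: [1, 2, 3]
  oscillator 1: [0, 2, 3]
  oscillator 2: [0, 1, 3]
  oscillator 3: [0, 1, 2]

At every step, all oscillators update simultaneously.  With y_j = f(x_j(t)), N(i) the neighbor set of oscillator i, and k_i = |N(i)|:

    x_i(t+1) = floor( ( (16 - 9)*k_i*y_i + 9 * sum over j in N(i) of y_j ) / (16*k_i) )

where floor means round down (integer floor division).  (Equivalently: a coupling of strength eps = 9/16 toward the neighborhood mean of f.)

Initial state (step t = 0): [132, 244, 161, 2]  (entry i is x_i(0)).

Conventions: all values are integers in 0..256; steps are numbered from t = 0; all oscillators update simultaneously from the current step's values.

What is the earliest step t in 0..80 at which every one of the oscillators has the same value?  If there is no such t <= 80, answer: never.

Answer: 19
Key observation: Synchronization is absorbing here: once all oscillators are equal they stay equal, and step 19 is the first all-equal step.

Derivation:
t=0: [132, 244, 161, 2]  (not all equal)
t=1: [176, 168, 127, 176]  (not all equal)
t=2: [78, 74, 118, 78]  (not all equal)
t=3: [126, 124, 146, 126]  (not all equal)
t=4: [215, 214, 225, 215]  (not all equal)
t=5: [133, 132, 138, 133]  (not all equal)
t=6: [224, 224, 227, 224]  (not all equal)
t=7: [149, 149, 150, 149]  (not all equal)
t=8: [207, 207, 143, 207]  (not all equal)
t=9: [138, 138, 170, 138]  (not all equal)
t=10: [196, 196, 148, 196]  (not all equal)
t=11: [122, 122, 162, 122]  (not all equal)
t=12: [167, 167, 123, 167]  (not all equal)
t=13: [65, 65, 107, 65]  (not all equal)
t=14: [102, 102, 123, 102]  (not all equal)
t=15: [168, 168, 179, 168]  (not all equal)
t=16: [40, 40, 45, 40]  (not all equal)
t=17: [38, 38, 41, 38]  (not all equal)
t=18: [34, 34, 35, 34]  (not all equal)
t=19: [25, 25, 25, 25]  (all equal)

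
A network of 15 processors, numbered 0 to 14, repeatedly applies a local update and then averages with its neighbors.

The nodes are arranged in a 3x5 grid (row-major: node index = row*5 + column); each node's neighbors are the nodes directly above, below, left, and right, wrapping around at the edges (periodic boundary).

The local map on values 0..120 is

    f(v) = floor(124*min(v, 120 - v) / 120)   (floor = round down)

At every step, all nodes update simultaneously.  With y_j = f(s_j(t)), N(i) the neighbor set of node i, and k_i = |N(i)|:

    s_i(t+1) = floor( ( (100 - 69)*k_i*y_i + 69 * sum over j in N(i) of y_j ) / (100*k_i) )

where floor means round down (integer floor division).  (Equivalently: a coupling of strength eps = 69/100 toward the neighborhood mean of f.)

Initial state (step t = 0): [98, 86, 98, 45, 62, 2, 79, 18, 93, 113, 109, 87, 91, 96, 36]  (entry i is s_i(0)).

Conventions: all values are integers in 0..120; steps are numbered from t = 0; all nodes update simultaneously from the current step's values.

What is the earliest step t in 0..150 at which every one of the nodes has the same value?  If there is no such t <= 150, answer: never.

Answer: 10
Key observation: Synchronization is absorbing here: once all nodes are equal they stay equal, and step 10 is the first all-equal step.

Derivation:
t=0: [98, 86, 98, 45, 62, 2, 79, 18, 93, 113, 109, 87, 91, 96, 36]  (not all equal)
t=1: [25, 31, 28, 37, 37, 14, 28, 26, 24, 23, 19, 30, 25, 31, 28]  (not all equal)
t=2: [25, 29, 29, 32, 31, 20, 26, 26, 27, 25, 22, 27, 27, 29, 28]  (not all equal)
t=3: [25, 27, 28, 30, 29, 23, 25, 26, 27, 26, 24, 26, 27, 28, 27]  (not all equal)
t=4: [25, 26, 27, 28, 27, 24, 25, 26, 27, 26, 24, 25, 27, 28, 26]  (not all equal)
t=5: [25, 25, 26, 27, 26, 24, 25, 26, 27, 26, 24, 25, 26, 27, 26]  (not all equal)
t=6: [24, 25, 26, 26, 26, 24, 25, 26, 26, 25, 24, 25, 26, 26, 25]  (not all equal)
t=7: [24, 25, 25, 26, 25, 24, 25, 25, 25, 25, 24, 25, 25, 25, 25]  (not all equal)
t=8: [24, 24, 25, 25, 25, 24, 24, 25, 25, 24, 24, 24, 25, 25, 24]  (not all equal)
t=9: [24, 24, 24, 25, 24, 24, 24, 24, 24, 24, 24, 24, 24, 24, 24]  (not all equal)
t=10: [24, 24, 24, 24, 24, 24, 24, 24, 24, 24, 24, 24, 24, 24, 24]  (all equal)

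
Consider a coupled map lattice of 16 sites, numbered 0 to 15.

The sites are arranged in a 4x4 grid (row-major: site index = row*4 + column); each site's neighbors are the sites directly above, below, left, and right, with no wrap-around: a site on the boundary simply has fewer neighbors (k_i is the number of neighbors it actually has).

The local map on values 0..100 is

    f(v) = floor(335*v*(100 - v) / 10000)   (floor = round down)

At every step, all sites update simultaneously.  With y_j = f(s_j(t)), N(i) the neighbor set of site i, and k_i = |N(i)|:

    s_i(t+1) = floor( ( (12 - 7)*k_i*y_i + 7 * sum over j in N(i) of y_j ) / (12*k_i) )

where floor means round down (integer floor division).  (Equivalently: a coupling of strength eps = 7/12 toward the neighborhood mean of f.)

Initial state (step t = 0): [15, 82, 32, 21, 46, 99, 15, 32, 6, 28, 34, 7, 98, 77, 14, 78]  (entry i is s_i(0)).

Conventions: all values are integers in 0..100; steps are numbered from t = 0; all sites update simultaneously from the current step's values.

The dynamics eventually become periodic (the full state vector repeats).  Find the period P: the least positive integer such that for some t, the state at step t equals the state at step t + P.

Answer: 2
Key observation: The state at step 6, [83, 83, 83, 83, 83, 83, 83, 83, 83, 83, 83, 83, 83, 83, 83, 83], reappears at step 8 — and no state repeats earlier — so the cycle the system enters has period 2.

Derivation:
t=0: [15, 82, 32, 21, 46, 99, 15, 32, 6, 28, 34, 7, 98, 77, 14, 78]
t=1: [56, 43, 58, 64, 46, 36, 49, 52, 37, 50, 56, 48, 24, 46, 53, 41]
t=2: [82, 80, 80, 79, 80, 80, 81, 81, 76, 81, 82, 82, 72, 78, 82, 82]
t=3: [51, 52, 53, 53, 53, 52, 51, 51, 58, 53, 49, 49, 62, 56, 50, 49]
t=4: [83, 83, 83, 83, 82, 83, 83, 83, 81, 82, 83, 83, 80, 81, 82, 83]
t=5: [47, 47, 47, 47, 48, 47, 47, 47, 50, 49, 47, 47, 51, 50, 48, 47]
t=6: [83, 83, 83, 83, 83, 83, 83, 83, 83, 83, 83, 83, 83, 83, 83, 83]
t=7: [47, 47, 47, 47, 47, 47, 47, 47, 47, 47, 47, 47, 47, 47, 47, 47]
t=8: [83, 83, 83, 83, 83, 83, 83, 83, 83, 83, 83, 83, 83, 83, 83, 83]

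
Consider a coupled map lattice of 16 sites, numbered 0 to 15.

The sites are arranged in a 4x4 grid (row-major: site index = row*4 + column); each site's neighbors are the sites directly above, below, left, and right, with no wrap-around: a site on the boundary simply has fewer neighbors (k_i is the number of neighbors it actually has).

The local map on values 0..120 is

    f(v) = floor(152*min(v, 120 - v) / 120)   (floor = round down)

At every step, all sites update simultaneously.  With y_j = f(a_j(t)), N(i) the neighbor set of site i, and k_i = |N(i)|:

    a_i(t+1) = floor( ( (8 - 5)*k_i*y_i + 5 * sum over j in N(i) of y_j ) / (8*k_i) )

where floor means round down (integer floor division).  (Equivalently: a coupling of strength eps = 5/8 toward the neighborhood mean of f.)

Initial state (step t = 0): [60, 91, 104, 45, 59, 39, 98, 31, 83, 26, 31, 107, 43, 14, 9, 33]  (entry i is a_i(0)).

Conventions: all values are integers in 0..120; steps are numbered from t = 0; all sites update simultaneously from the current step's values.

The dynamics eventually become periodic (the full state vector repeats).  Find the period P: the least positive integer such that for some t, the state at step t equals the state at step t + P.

Simulating step by step:
t=0: [60, 91, 104, 45, 59, 39, 98, 31, 83, 26, 31, 107, 43, 14, 9, 33]
t=1: [62, 43, 32, 39, 63, 44, 33, 35, 50, 35, 28, 30, 39, 26, 24, 23]
t=2: [66, 55, 45, 44, 66, 53, 42, 43, 58, 45, 37, 36, 48, 37, 31, 32]
t=3: [68, 65, 58, 55, 68, 63, 54, 52, 65, 57, 47, 46, 59, 49, 42, 41]
t=4: [66, 69, 70, 69, 67, 69, 67, 65, 69, 67, 61, 58, 68, 64, 55, 53]
t=5: [66, 64, 64, 65, 65, 65, 67, 68, 65, 67, 70, 71, 66, 68, 69, 69]
t=6: [68, 69, 69, 68, 68, 68, 66, 65, 68, 66, 64, 63, 67, 65, 64, 63]
t=7: [64, 64, 65, 65, 65, 65, 67, 68, 66, 67, 69, 70, 67, 68, 70, 71]
t=8: [69, 69, 68, 67, 69, 68, 66, 65, 67, 66, 64, 63, 66, 65, 63, 62]
t=9: [64, 64, 65, 67, 64, 65, 67, 69, 66, 67, 70, 71, 68, 69, 71, 72]
t=10: [70, 69, 68, 66, 69, 68, 66, 64, 67, 66, 63, 62, 65, 64, 62, 61]
t=11: [63, 64, 66, 67, 64, 65, 68, 69, 67, 68, 71, 72, 68, 70, 72, 73]
t=12: [70, 69, 67, 66, 69, 68, 65, 64, 66, 65, 62, 61, 65, 63, 60, 59]
t=13: [63, 64, 67, 68, 64, 65, 68, 70, 67, 69, 72, 72, 69, 71, 74, 74]
t=14: [70, 69, 66, 65, 69, 67, 64, 63, 66, 64, 61, 60, 64, 62, 59, 58]
t=15: [63, 65, 67, 69, 65, 67, 70, 71, 68, 70, 73, 74, 70, 71, 73, 74]
t=16: [70, 68, 65, 64, 68, 66, 63, 61, 65, 63, 60, 59, 63, 61, 59, 58]
t=17: [64, 66, 69, 70, 66, 68, 71, 72, 69, 71, 74, 74, 71, 73, 74, 73]
t=18: [68, 66, 64, 62, 66, 65, 61, 60, 64, 61, 59, 58, 61, 60, 58, 58]
t=19: [66, 68, 71, 73, 68, 70, 72, 74, 71, 72, 73, 73, 73, 74, 73, 73]
t=20: [66, 64, 61, 59, 64, 62, 60, 58, 61, 60, 59, 58, 59, 58, 58, 59]
t=21: [69, 71, 73, 73, 71, 73, 74, 73, 73, 74, 74, 73, 73, 73, 73, 73]
t=22: [62, 61, 59, 59, 61, 59, 58, 58, 59, 58, 58, 58, 59, 58, 58, 59]
t=23: [73, 73, 73, 73, 73, 73, 73, 73, 73, 73, 73, 73, 73, 73, 73, 73]
t=24: [59, 59, 59, 59, 59, 59, 59, 59, 59, 59, 59, 59, 59, 59, 59, 59]
t=25: [74, 74, 74, 74, 74, 74, 74, 74, 74, 74, 74, 74, 74, 74, 74, 74]
t=26: [58, 58, 58, 58, 58, 58, 58, 58, 58, 58, 58, 58, 58, 58, 58, 58]
t=27: [73, 73, 73, 73, 73, 73, 73, 73, 73, 73, 73, 73, 73, 73, 73, 73]

Answer: 4
Key observation: The state at step 23, [73, 73, 73, 73, 73, 73, 73, 73, 73, 73, 73, 73, 73, 73, 73, 73], reappears at step 27 — and no state repeats earlier — so the cycle the system enters has period 4.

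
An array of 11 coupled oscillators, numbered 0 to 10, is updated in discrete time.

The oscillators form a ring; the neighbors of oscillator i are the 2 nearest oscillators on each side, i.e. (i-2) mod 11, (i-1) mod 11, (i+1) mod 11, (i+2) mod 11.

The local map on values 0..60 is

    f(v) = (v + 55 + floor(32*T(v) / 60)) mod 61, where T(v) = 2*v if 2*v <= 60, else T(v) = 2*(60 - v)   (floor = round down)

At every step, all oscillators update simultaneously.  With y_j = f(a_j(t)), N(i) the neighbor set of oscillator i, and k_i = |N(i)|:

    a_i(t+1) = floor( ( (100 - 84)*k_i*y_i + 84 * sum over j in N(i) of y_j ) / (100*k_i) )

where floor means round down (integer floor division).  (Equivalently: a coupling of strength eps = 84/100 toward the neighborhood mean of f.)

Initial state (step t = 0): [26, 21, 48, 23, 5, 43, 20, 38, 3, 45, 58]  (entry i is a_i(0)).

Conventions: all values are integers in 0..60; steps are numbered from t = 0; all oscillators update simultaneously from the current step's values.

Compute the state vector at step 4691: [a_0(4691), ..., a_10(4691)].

Answer: [54, 54, 54, 54, 54, 54, 54, 54, 54, 54, 54]
Key observation: The state at step 2, [54, 54, 54, 54, 54, 54, 54, 54, 54, 54, 54], reappears at step 3: the system is in a cycle of period 1 from step 2 on.  Therefore the state at step 4691 equals the state at step 2 + ((4691 - 2) mod 1) = 2, which is [54, 54, 54, 54, 54, 54, 54, 54, 54, 54, 54].

Derivation:
t=0: [26, 21, 48, 23, 5, 43, 20, 38, 3, 45, 58]
t=1: [49, 47, 35, 38, 39, 37, 29, 39, 41, 41, 37]
t=2: [54, 54, 54, 54, 54, 54, 54, 54, 54, 54, 54]
t=3: [54, 54, 54, 54, 54, 54, 54, 54, 54, 54, 54]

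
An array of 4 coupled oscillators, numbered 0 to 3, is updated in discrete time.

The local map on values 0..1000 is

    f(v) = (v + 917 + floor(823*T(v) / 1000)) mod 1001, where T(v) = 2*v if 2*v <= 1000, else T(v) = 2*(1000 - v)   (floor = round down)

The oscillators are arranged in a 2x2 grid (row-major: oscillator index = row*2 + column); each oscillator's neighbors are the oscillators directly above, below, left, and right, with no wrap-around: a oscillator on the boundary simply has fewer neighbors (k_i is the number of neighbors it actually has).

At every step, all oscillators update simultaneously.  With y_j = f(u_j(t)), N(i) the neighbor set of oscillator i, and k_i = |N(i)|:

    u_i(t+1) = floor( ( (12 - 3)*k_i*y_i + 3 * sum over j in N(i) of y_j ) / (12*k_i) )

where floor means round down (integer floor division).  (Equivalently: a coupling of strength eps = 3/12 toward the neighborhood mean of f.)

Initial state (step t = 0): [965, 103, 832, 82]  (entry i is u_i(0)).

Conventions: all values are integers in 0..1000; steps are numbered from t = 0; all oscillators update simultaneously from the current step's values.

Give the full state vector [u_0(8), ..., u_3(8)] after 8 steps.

Answer: [435, 487, 499, 714]

Derivation:
t=0: [965, 103, 832, 82]
t=1: [729, 274, 151, 125]
t=2: [187, 522, 278, 304]
t=3: [416, 308, 629, 649]
t=4: [121, 567, 135, 216]
t=5: [235, 235, 295, 423]
t=6: [556, 474, 593, 179]
t=7: [194, 200, 206, 335]
t=8: [435, 487, 499, 714]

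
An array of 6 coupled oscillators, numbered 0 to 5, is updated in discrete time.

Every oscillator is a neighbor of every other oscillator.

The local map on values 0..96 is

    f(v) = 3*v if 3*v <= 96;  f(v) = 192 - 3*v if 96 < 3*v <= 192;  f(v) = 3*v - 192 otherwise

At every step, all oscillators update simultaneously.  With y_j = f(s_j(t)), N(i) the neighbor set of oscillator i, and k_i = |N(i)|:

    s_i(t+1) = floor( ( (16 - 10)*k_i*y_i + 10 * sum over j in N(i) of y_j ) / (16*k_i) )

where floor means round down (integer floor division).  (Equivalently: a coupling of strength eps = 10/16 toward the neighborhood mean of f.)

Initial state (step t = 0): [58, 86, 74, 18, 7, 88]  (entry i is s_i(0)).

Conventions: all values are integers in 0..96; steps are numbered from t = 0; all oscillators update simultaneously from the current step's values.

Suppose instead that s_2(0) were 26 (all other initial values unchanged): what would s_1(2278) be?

Answer: s_1(2278) = 24
Key observation: The state at step 22, [25, 24, 24, 24, 25, 24], reappears at step 24: the system is in a cycle of period 2 from step 22 on.  Therefore the state at step 2278 equals the state at step 22 + ((2278 - 22) mod 2) = 22, which is [25, 24, 24, 24, 25, 24].

Derivation:
t=0: [58, 86, 26, 18, 7, 88]
t=1: [43, 55, 58, 52, 43, 56]
t=2: [44, 35, 33, 37, 44, 34]
t=3: [73, 80, 82, 79, 73, 81]
t=4: [38, 43, 45, 42, 38, 44]
t=5: [69, 66, 64, 66, 69, 65]
t=6: [9, 7, 5, 7, 9, 6]
t=7: [22, 21, 19, 21, 22, 20]
t=8: [63, 62, 61, 62, 63, 61]
t=9: [5, 6, 6, 6, 5, 6]
t=10: [16, 17, 17, 17, 16, 17]
t=11: [49, 50, 50, 50, 49, 50]
t=12: [43, 42, 42, 42, 43, 42]
t=13: [64, 65, 65, 65, 64, 65]
t=14: [1, 2, 2, 2, 1, 2]
t=15: [4, 5, 5, 5, 4, 5]
t=16: [13, 14, 14, 14, 13, 14]
t=17: [40, 41, 41, 41, 40, 41]
t=18: [70, 69, 69, 69, 70, 69]
t=19: [16, 15, 15, 15, 16, 15]
t=20: [46, 45, 45, 45, 46, 45]
t=21: [55, 56, 56, 56, 55, 56]
t=22: [25, 24, 24, 24, 25, 24]
t=23: [73, 72, 72, 72, 73, 72]
t=24: [25, 24, 24, 24, 25, 24]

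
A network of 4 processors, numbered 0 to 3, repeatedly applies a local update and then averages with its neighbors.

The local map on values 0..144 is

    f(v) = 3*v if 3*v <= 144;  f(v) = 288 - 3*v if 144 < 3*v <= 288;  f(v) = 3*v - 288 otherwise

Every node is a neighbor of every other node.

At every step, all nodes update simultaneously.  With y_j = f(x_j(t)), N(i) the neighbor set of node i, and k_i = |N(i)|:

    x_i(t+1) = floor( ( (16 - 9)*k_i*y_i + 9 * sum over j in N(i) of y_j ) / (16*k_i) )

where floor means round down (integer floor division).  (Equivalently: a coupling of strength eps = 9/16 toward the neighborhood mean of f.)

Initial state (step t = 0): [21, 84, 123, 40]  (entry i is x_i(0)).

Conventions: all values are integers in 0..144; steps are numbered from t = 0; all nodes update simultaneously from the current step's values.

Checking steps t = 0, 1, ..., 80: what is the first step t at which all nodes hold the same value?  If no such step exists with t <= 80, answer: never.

Answer: never
Key observation: The state at step 9 reappears at step 14 — the system is in a cycle of period 5 from step 9 on.  No step 0..14 is synchronized, and the cycle repeats forever, so no step up to 80 (or ever) has all nodes equal.

Derivation:
t=0: [21, 84, 123, 40]  (not all equal)
t=1: [72, 65, 76, 86]  (not all equal)
t=2: [65, 71, 62, 55]  (not all equal)
t=3: [96, 92, 99, 104]  (not all equal)
t=4: [8, 11, 10, 14]  (not all equal)
t=5: [30, 32, 31, 34]  (not all equal)
t=6: [93, 95, 94, 96]  (not all equal)
t=7: [5, 4, 4, 3]  (not all equal)
t=8: [12, 12, 12, 11]  (not all equal)
t=9: [35, 35, 35, 34]  (not all equal)
t=10: [104, 104, 104, 103]  (not all equal)
t=11: [23, 23, 23, 22]  (not all equal)
t=12: [68, 68, 68, 67]  (not all equal)
t=13: [84, 84, 84, 85]  (not all equal)
t=14: [35, 35, 35, 34]  (not all equal)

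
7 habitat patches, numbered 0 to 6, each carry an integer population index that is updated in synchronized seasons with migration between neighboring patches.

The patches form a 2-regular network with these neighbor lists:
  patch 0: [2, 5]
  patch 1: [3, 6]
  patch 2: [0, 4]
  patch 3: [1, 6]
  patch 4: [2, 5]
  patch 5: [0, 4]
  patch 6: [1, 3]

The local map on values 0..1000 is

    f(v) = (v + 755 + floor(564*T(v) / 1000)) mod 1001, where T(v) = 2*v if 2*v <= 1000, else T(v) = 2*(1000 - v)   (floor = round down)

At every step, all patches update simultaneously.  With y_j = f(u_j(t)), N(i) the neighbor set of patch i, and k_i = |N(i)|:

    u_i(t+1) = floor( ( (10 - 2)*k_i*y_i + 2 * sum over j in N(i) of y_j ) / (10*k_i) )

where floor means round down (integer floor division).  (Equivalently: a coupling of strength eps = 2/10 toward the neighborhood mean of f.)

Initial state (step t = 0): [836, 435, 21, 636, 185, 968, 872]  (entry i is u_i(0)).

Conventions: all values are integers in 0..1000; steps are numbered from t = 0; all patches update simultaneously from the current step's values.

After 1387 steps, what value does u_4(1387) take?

Simulating step by step:
t=0: [836, 435, 21, 636, 185, 968, 872]
t=1: [774, 700, 731, 784, 273, 698, 763]
t=2: [783, 790, 742, 782, 425, 745, 784]
t=3: [782, 780, 773, 780, 683, 772, 780]
t=4: [781, 782, 783, 782, 791, 783, 782]
t=5: [781, 781, 781, 781, 780, 781, 781]
t=6: [782, 782, 782, 782, 782, 782, 782]
t=7: [781, 781, 781, 781, 781, 781, 781]
t=8: [782, 782, 782, 782, 782, 782, 782]

Answer: u_4(1387) = 781
Key observation: The state at step 6, [782, 782, 782, 782, 782, 782, 782], reappears at step 8: the system is in a cycle of period 2 from step 6 on.  Therefore the state at step 1387 equals the state at step 6 + ((1387 - 6) mod 2) = 7, which is [781, 781, 781, 781, 781, 781, 781].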